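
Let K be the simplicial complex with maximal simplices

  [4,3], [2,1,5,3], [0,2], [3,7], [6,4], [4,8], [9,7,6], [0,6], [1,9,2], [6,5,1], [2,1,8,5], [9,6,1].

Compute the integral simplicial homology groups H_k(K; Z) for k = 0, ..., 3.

Fix the vertex order 0 < 1 < 2 < 3 < 4 < 5 < 6 < 7 < 8 < 9 and write every simplex with vertices in increasing order. Then dim K = 3 and the simplices of K are:

  0-simplices (10): [0], [1], [2], [3], [4], [5], [6], [7], [8], [9]
  1-simplices (22): [0,2], [0,6], [1,2], [1,3], [1,5], [1,6], [1,8], [1,9], [2,3], [2,5], [2,8], [2,9], [3,4], [3,5], [3,7], [4,6], [4,8], [5,6], [5,8], [6,7], [6,9], [7,9]
  2-simplices (11): [1,2,3], [1,2,5], [1,2,8], [1,2,9], [1,3,5], [1,5,6], [1,5,8], [1,6,9], [2,3,5], [2,5,8], [6,7,9]
  3-simplices (2): [1,2,3,5], [1,2,5,8]

giving chain groups C_0 ≅ Z^10, C_1 ≅ Z^22, C_2 ≅ Z^11, C_3 ≅ Z^2.

∂_1: C_1 → C_0 sends each edge [p,q] (with p < q) to q − p.
As a 10×22 matrix over Z this has rank 9, with invariant factors (1,1,1,1,1,1,1,1,1).

Boundary ∂_2: C_2 → C_1 sends each 2-simplex [p,q,r] to [q,r] − [p,r] + [p,q]. For instance
  ∂[1,2,8] = [2,8] − [1,8] + [1,2],
  ∂[1,5,6] = [5,6] − [1,6] + [1,5].
The resulting 22×11 matrix has rank 9, and its Smith normal form has invariant factors (1,1,1,1,1,1,1,1,1).

The boundary map ∂_3: C_3 → C_2 sends each 3-simplex σ to the alternating sum Σ_i (−1)^i (σ with its i-th vertex removed). For instance
  ∂[1,2,5,8] = [2,5,8] − [1,5,8] + [1,2,8] − [1,2,5],
  ∂[1,2,3,5] = [2,3,5] − [1,3,5] + [1,2,5] − [1,2,3].
The resulting 11×2 matrix has rank 2, and its Smith normal form has invariant factors (1,1).

Computing H_k = (kernel of ∂_k) / (image of ∂_{k+1}):

  H_0: rank C_0 − rank ∂_1 = 10 − 9 = 1, and the invariant factors of ∂_1 are all 1, so H_0 ≅ Z.
  H_1: rank ker ∂_1 − rank ∂_2 = (22 − 9) − 9 = 4, and the invariant factors of ∂_2 are all 1, so H_1 ≅ Z^4.
  H_2: rank ker ∂_2 − rank ∂_3 = (11 − 9) − 2 = 0, and the invariant factors of ∂_3 are all 1, so H_2 ≅ 0.
  H_3: rank ker ∂_3 − rank ∂_4 = (2 − 2) − 0 = 0, and there is no ∂_4, so H_3 ≅ 0.

H_0 ≅ Z,  H_1 ≅ Z^4,  H_2 = 0,  H_3 = 0.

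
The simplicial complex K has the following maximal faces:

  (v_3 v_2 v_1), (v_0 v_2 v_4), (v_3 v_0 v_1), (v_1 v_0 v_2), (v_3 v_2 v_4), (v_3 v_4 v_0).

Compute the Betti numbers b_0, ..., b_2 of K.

K has 5 vertices, 9 edges, 6 triangles.
rank ∂_0 = 0, rank ∂_1 = 4 ⇒ b_0 = 5 − 0 − 4 = 1; all invariant factors of ∂_1 are 1 so no torsion. So H_0 ≅ Z.
rank ∂_1 = 4, rank ∂_2 = 5 ⇒ b_1 = 9 − 4 − 5 = 0; all invariant factors of ∂_2 are 1 so no torsion. So H_1 ≅ 0.
rank ∂_2 = 5, rank ∂_3 = 0 ⇒ b_2 = 6 − 5 − 0 = 1. So H_2 ≅ Z.

b_0 = 1, b_1 = 0, b_2 = 1.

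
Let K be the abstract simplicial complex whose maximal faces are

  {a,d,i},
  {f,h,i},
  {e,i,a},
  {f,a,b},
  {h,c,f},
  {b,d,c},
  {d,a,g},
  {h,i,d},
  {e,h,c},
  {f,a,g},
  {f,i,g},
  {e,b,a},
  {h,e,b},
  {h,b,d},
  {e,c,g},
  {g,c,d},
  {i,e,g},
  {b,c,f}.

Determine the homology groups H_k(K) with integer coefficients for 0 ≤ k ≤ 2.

Take the total order a < b < c < d < e < f < g < h < i on the vertex set. Then K (dimension 2) consists of the simplices:

  0-simplices (9): a, b, c, d, e, f, g, h, i
  1-simplices (27): ab, ad, ae, af, ag, ai, bc, bd, be, bf, bh, cd, ce, cf, cg, ch, dg, dh, di, eg, eh, ei, fg, fh, fi, gi, hi
  2-simplices (18): abe, abf, adg, adi, aei, afg, bcd, bcf, bdh, beh, cdg, ceg, ceh, cfh, dhi, egi, fgi, fhi

so the chain groups are C_0 ≅ Z^9, C_1 ≅ Z^27, C_2 ≅ Z^18.

∂_1: C_1 → C_0 maps an edge to its endpoints' difference, ∂[p,q] = q − p. For instance
  ∂bd = d − b.
As a 9×27 matrix over Z this has rank 8, with invariant factors (1,1,1,1,1,1,1,1).

∂_2: C_2 → C_1 acts by ∂[p,q,r] = [q,r] − [p,r] + [p,q]. For instance
  ∂egi = gi − ei + eg,
  ∂aei = ei − ai + ae.
The 27×18 boundary matrix has rank 18 and Smith normal form diag(1,1,1,1,1,1,1,1,1,1,1,1,1,1,1,1,1,2).

Computing H_k = (kernel of ∂_k) / (image of ∂_{k+1}):

  H_0: rank C_0 − rank ∂_1 = 9 − 8 = 1, and the invariant factors of ∂_1 are all 1, so H_0 = Z.
  H_1: rank ker ∂_1 − rank ∂_2 = (27 − 8) − 18 = 1, and ∂_2 has invariant factor 2 > 1, so H_1 = Z ⊕ Z/2Z.
  H_2: rank ker ∂_2 − rank ∂_3 = (18 − 18) − 0 = 0, and there is no ∂_3, so H_2 = 0.

As a check, the Euler characteristic is 9 − 27 + 18 = 0, which agrees with 1 − 1 + 0 = 0.

H_0 ≅ Z,  H_1 ≅ Z ⊕ Z/2Z,  H_2 = 0.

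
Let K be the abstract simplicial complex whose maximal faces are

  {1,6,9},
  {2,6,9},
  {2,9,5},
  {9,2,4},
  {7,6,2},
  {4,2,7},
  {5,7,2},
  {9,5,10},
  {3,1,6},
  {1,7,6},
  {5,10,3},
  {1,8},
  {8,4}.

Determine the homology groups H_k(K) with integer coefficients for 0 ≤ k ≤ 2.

H_0 ≅ Z,  H_1 ≅ Z^2,  H_2 = 0.

Order the vertices as 1 < 2 < 3 < 4 < 5 < 6 < 7 < 8 < 9 < 10. Listing each simplex with vertices in this order, K has dimension 2 with simplices:

  0-simplices (10): [1], [2], [3], [4], [5], [6], [7], [8], [9], [10]
  1-simplices (22): [1,3], [1,6], [1,7], [1,8], [1,9], [2,4], [2,5], [2,6], [2,7], [2,9], [3,5], [3,6], [3,10], [4,7], [4,8], [4,9], [5,7], [5,9], [5,10], [6,7], [6,9], [9,10]
  2-simplices (11): [1,3,6], [1,6,7], [1,6,9], [2,4,7], [2,4,9], [2,5,7], [2,5,9], [2,6,7], [2,6,9], [3,5,10], [5,9,10]

giving chain groups C_0 ≅ Z^10, C_1 ≅ Z^22, C_2 ≅ Z^11.

Boundary ∂_1: C_1 → C_0 sends each edge [p,q] (with p < q) to q − p. For instance
  ∂[6,9] = [9] − [6].
The resulting 10×22 matrix has rank 9, and its Smith normal form has invariant factors (1,1,1,1,1,1,1,1,1).

∂_2: C_2 → C_1 acts by ∂[p,q,r] = [q,r] − [p,r] + [p,q]. For instance
  ∂[5,9,10] = [9,10] − [5,10] + [5,9],
  ∂[2,4,9] = [4,9] − [2,9] + [2,4].
This gives a 22×11 integer matrix of rank 11; reducing to Smith normal form yields diagonal entries (1,1,1,1,1,1,1,1,1,1,1).

Computing H_k = (kernel of ∂_k) / (image of ∂_{k+1}):

  H_0: rank C_0 − rank ∂_1 = 10 − 9 = 1, and the invariant factors of ∂_1 are all 1, so H_0 ≅ Z.
  H_1: rank ker ∂_1 − rank ∂_2 = (22 − 9) − 11 = 2, and the invariant factors of ∂_2 are all 1, so H_1 ≅ Z^2.
  H_2: rank ker ∂_2 − rank ∂_3 = (11 − 11) − 0 = 0, and there is no ∂_3, so H_2 ≅ 0.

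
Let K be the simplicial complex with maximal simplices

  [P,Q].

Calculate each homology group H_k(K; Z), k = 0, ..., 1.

Order the vertices as P < Q. Listing each simplex with vertices in this order, K has dimension 1 with simplices:

  0-simplices (2): P, Q
  1-simplices (1): PQ

Hence C_0 ≅ Z^2, C_1 ≅ Z^1.

Boundary ∂_1: C_1 → C_0 sends each edge [p,q] (with p < q) to q − p.
As a 2×1 matrix over Z this has rank 1, with invariant factors (1).

Computing H_k = (kernel of ∂_k) / (image of ∂_{k+1}):

  H_0: rank C_0 − rank ∂_1 = 2 − 1 = 1, and the invariant factors of ∂_1 are all 1, so H_0 ≅ Z.
  H_1: rank ker ∂_1 − rank ∂_2 = (1 − 1) − 0 = 0, and there is no ∂_2, so H_1 ≅ 0.

H_0 ≅ Z,  H_1 = 0.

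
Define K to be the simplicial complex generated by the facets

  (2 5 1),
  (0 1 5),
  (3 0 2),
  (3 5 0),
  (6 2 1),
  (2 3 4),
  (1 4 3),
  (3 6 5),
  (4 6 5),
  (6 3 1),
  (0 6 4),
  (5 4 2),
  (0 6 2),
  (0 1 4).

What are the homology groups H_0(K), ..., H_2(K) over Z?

Take the total order 0 < 1 < 2 < 3 < 4 < 5 < 6 on the vertex set. Then K (dimension 2) consists of the simplices:

  0-simplices (7): [0], [1], [2], [3], [4], [5], [6]
  1-simplices (21): [0,1], [0,2], [0,3], [0,4], [0,5], [0,6], [1,2], [1,3], [1,4], [1,5], [1,6], [2,3], [2,4], [2,5], [2,6], [3,4], [3,5], [3,6], [4,5], [4,6], [5,6]
  2-simplices (14): [0,1,4], [0,1,5], [0,2,3], [0,2,6], [0,3,5], [0,4,6], [1,2,5], [1,2,6], [1,3,4], [1,3,6], [2,3,4], [2,4,5], [3,5,6], [4,5,6]

so the chain groups are C_0 ≅ Z^7, C_1 ≅ Z^21, C_2 ≅ Z^14.

The boundary map ∂_1: C_1 → C_0 is given by ∂[p,q] = [q] − [p].
This gives a 7×21 integer matrix of rank 6; reducing to Smith normal form yields diagonal entries (1,1,1,1,1,1).

∂_2: C_2 → C_1 acts by ∂[p,q,r] = [q,r] − [p,r] + [p,q]. For instance
  ∂[4,5,6] = [5,6] − [4,6] + [4,5],
  ∂[0,1,5] = [1,5] − [0,5] + [0,1].
The resulting 21×14 matrix has rank 13, and its Smith normal form has invariant factors (1,1,1,1,1,1,1,1,1,1,1,1,1).

Reading off H_k = ker ∂_k / im ∂_{k+1}:

  H_0: rank C_0 − rank ∂_1 = 7 − 6 = 1, and the invariant factors of ∂_1 are all 1, so H_0 = Z.
  H_1: rank ker ∂_1 − rank ∂_2 = (21 − 6) − 13 = 2, and the invariant factors of ∂_2 are all 1, so H_1 = Z^2.
  H_2: rank ker ∂_2 − rank ∂_3 = (14 − 13) − 0 = 1, and there is no ∂_3, so H_2 = Z.

As a check, the Euler characteristic is 7 − 21 + 14 = 0, which agrees with 1 − 2 + 1 = 0.

H_0 = Z,  H_1 = Z^2,  H_2 = Z.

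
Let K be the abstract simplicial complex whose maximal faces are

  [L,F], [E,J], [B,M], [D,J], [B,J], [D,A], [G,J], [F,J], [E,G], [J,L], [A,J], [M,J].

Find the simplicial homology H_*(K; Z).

Take the total order A < B < D < E < F < G < J < L < M on the vertex set. Then K (dimension 1) consists of the simplices:

  0-simplices (9): A, B, D, E, F, G, J, L, M
  1-simplices (12): AD, AJ, BJ, BM, DJ, EG, EJ, FJ, FL, GJ, JL, JM

Hence C_0 ≅ Z^9, C_1 ≅ Z^12.

∂_1: C_1 → C_0 maps an edge to its endpoints' difference, ∂[p,q] = q − p.
The 9×12 boundary matrix has rank 8 and Smith normal form diag(1,1,1,1,1,1,1,1).

Now H_k = ker ∂_k / im ∂_{k+1}, so:

  H_0: rank C_0 − rank ∂_1 = 9 − 8 = 1, and the invariant factors of ∂_1 are all 1, so H_0 ≅ Z.
  H_1: rank ker ∂_1 − rank ∂_2 = (12 − 8) − 0 = 4, and there is no ∂_2, so H_1 ≅ Z^4.

(K is a triangulation of a wedge of 4 circles.)

H_0 ≅ Z,  H_1 ≅ Z^4.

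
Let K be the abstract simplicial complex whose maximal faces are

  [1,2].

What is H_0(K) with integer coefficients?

H_0 = Z.

We work with the vertex ordering 1 < 2. The simplices of K, each written with vertices in increasing order, are:

  0-simplices (2): [1], [2]
  1-simplices (1): [1,2]

so the chain groups are C_0 ≅ Z^2, C_1 ≅ Z^1.

Boundary ∂_1: C_1 → C_0 maps an edge to its endpoints' difference, ∂[p,q] = q − p. For instance
  ∂[1,2] = [2] − [1].
The resulting 2×1 matrix has rank 1, and its Smith normal form has invariant factors (1).

Computing H_k = (kernel of ∂_k) / (image of ∂_{k+1}):

  H_0: rank C_0 − rank ∂_1 = 2 − 1 = 1, and the invariant factors of ∂_1 are all 1, so H_0 ≅ Z.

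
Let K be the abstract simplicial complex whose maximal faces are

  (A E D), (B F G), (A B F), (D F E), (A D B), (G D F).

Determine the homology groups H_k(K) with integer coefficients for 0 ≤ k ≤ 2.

We work with the vertex ordering A < B < D < E < F < G. The simplices of K, each written with vertices in increasing order, are:

  0-simplices (6): A, B, D, E, F, G
  1-simplices (12): AB, AD, AE, AF, BD, BF, BG, DE, DF, DG, EF, FG
  2-simplices (6): ABD, ABF, ADE, BFG, DEF, DFG

giving chain groups C_0 ≅ Z^6, C_1 ≅ Z^12, C_2 ≅ Z^6.

∂_1: C_1 → C_0 maps an edge to its endpoints' difference, ∂[p,q] = q − p.
This gives a 6×12 integer matrix of rank 5; reducing to Smith normal form yields diagonal entries (1,1,1,1,1).

∂_2: C_2 → C_1 maps a triangle to the signed sum of its edges. For instance
  ∂ABF = BF − AF + AB,
  ∂DEF = EF − DF + DE.
The resulting 12×6 matrix has rank 6, and its Smith normal form has invariant factors (1,1,1,1,1,1).

Reading off H_k = ker ∂_k / im ∂_{k+1}:

  H_0: rank C_0 − rank ∂_1 = 6 − 5 = 1, and the invariant factors of ∂_1 are all 1, so H_0 = Z.
  H_1: rank ker ∂_1 − rank ∂_2 = (12 − 5) − 6 = 1, and the invariant factors of ∂_2 are all 1, so H_1 = Z.
  H_2: rank ker ∂_2 − rank ∂_3 = (6 − 6) − 0 = 0, and there is no ∂_3, so H_2 = 0.

H_0 ≅ Z,  H_1 ≅ Z,  H_2 = 0.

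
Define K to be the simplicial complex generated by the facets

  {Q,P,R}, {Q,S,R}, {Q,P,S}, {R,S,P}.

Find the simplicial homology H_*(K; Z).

We work with the vertex ordering P < Q < R < S. The simplices of K, each written with vertices in increasing order, are:

  0-simplices (4): P, Q, R, S
  1-simplices (6): PQ, PR, PS, QR, QS, RS
  2-simplices (4): PQR, PQS, PRS, QRS

giving chain groups C_0 ≅ Z^4, C_1 ≅ Z^6, C_2 ≅ Z^4.

The boundary map ∂_1: C_1 → C_0 maps an edge to its endpoints' difference, ∂[p,q] = q − p.
As a 4×6 matrix over Z this has rank 3, with invariant factors (1,1,1).

∂_2: C_2 → C_1 maps a triangle to the signed sum of its edges. For instance
  ∂QRS = RS − QS + QR,
  ∂PQR = QR − PR + PQ.
This gives a 6×4 integer matrix of rank 3; reducing to Smith normal form yields diagonal entries (1,1,1).

From H_k ≅ ker(∂_k) / im(∂_{k+1}) we obtain:

  H_0: rank C_0 − rank ∂_1 = 4 − 3 = 1, and the invariant factors of ∂_1 are all 1, so H_0 = Z.
  H_1: rank ker ∂_1 − rank ∂_2 = (6 − 3) − 3 = 0, and the invariant factors of ∂_2 are all 1, so H_1 = 0.
  H_2: rank ker ∂_2 − rank ∂_3 = (4 − 3) − 0 = 1, and there is no ∂_3, so H_2 = Z.

As a check, the Euler characteristic is 4 − 6 + 4 = 2, which agrees with 1 − 0 + 1 = 2.
(K is a triangulation of the 2-sphere S^2.)

H_0 ≅ Z,  H_1 = 0,  H_2 ≅ Z.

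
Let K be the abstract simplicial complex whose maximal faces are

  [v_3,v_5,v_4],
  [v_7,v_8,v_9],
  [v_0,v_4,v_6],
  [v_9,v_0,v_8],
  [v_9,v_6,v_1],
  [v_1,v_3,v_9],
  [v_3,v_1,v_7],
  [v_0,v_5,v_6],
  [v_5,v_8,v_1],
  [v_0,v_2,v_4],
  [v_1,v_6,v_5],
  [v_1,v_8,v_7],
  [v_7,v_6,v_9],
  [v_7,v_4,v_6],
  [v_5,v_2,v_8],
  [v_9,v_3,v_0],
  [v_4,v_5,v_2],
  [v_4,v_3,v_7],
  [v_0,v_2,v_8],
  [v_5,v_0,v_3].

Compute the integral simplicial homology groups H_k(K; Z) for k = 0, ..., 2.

H_0 = Z,  H_1 = Z × Z/2,  H_2 = 0.

Order the vertices as v_0 < v_1 < v_2 < v_3 < v_4 < v_5 < v_6 < v_7 < v_8 < v_9. Listing each simplex with vertices in this order, K has dimension 2 with simplices:

  0-simplices (10): [v_0], [v_1], [v_2], [v_3], [v_4], [v_5], [v_6], [v_7], [v_8], [v_9]
  1-simplices (30): (30 of them)
  2-simplices (20): (20 of them)

so the chain groups are C_0 ≅ Z^10, C_1 ≅ Z^30, C_2 ≅ Z^20.

Boundary ∂_1: C_1 → C_0 maps an edge to its endpoints' difference, ∂[p,q] = q − p. For instance
  ∂[v_0,v_5] = [v_5] − [v_0].
As a 10×30 matrix over Z this has rank 9, with invariant factors (1,1,1,1,1,1,1,1,1).

Boundary ∂_2: C_2 → C_1 sends each 2-simplex [p,q,r] to [q,r] − [p,r] + [p,q]. For instance
  ∂[v_1,v_3,v_9] = [v_3,v_9] − [v_1,v_9] + [v_1,v_3],
  ∂[v_3,v_4,v_5] = [v_4,v_5] − [v_3,v_5] + [v_3,v_4].
The 30×20 boundary matrix has rank 20 and Smith normal form diag(1,1,1,1,1,1,1,1,1,1,1,1,1,1,1,1,1,1,1,2).

From H_k ≅ ker(∂_k) / im(∂_{k+1}) we obtain:

  H_0: rank C_0 − rank ∂_1 = 10 − 9 = 1, and the invariant factors of ∂_1 are all 1, so H_0 ≅ Z.
  H_1: rank ker ∂_1 − rank ∂_2 = (30 − 9) − 20 = 1, and ∂_2 has invariant factor 2 > 1, so H_1 ≅ Z × Z/2.
  H_2: rank ker ∂_2 − rank ∂_3 = (20 − 20) − 0 = 0, and there is no ∂_3, so H_2 ≅ 0.

As a check, the Euler characteristic is 10 − 30 + 20 = 0, which agrees with 1 − 1 + 0 = 0.
(K is a triangulation of the Klein bottle.)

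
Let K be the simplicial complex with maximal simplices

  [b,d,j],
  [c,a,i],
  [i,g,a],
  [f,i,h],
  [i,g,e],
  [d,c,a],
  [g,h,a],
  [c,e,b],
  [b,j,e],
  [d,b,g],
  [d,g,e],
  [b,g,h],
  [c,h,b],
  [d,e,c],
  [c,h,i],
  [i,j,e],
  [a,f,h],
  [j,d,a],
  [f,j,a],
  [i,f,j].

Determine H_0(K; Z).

K has 10 vertices, 30 edges, 20 triangles.
rank ∂_0 = 0, rank ∂_1 = 9 ⇒ b_0 = 10 − 0 − 9 = 1; all invariant factors of ∂_1 are 1 so no torsion. So H_0 = Z.

H_0 ≅ Z.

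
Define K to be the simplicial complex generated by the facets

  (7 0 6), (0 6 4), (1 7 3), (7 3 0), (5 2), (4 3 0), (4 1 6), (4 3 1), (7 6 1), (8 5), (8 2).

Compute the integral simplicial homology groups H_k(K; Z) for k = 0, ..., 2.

H_0 ≅ Z^2,  H_1 ≅ Z,  H_2 ≅ Z.

K has 9 vertices, 15 edges, 8 triangles.
rank ∂_0 = 0, rank ∂_1 = 7 ⇒ b_0 = 9 − 0 − 7 = 2; all invariant factors of ∂_1 are 1 so no torsion. So H_0 ≅ Z^2.
rank ∂_1 = 7, rank ∂_2 = 7 ⇒ b_1 = 15 − 7 − 7 = 1; all invariant factors of ∂_2 are 1 so no torsion. So H_1 ≅ Z.
rank ∂_2 = 7, rank ∂_3 = 0 ⇒ b_2 = 8 − 7 − 0 = 1. So H_2 ≅ Z.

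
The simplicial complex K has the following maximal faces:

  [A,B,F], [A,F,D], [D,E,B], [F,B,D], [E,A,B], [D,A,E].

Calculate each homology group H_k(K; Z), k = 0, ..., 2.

Fix the vertex order A < B < D < E < F and write every simplex with vertices in increasing order. Then dim K = 2 and the simplices of K are:

  0-simplices (5): A, B, D, E, F
  1-simplices (9): AB, AD, AE, AF, BD, BE, BF, DE, DF
  2-simplices (6): ABE, ABF, ADE, ADF, BDE, BDF

so the chain groups are C_0 ≅ Z^5, C_1 ≅ Z^9, C_2 ≅ Z^6.

∂_1: C_1 → C_0 is given by ∂[p,q] = [q] − [p]. For instance
  ∂DE = E − D.
The resulting 5×9 matrix has rank 4, and its Smith normal form has invariant factors (1,1,1,1).

Boundary ∂_2: C_2 → C_1 maps a triangle to the signed sum of its edges. For instance
  ∂ADE = DE − AE + AD,
  ∂ABE = BE − AE + AB.
As a 9×6 matrix over Z this has rank 5, with invariant factors (1,1,1,1,1).

Computing H_k = (kernel of ∂_k) / (image of ∂_{k+1}):

  H_0: rank C_0 − rank ∂_1 = 5 − 4 = 1, and the invariant factors of ∂_1 are all 1, so H_0 = Z.
  H_1: rank ker ∂_1 − rank ∂_2 = (9 − 4) − 5 = 0, and the invariant factors of ∂_2 are all 1, so H_1 = 0.
  H_2: rank ker ∂_2 − rank ∂_3 = (6 − 5) − 0 = 1, and there is no ∂_3, so H_2 = Z.

H_0 = Z,  H_1 = 0,  H_2 = Z.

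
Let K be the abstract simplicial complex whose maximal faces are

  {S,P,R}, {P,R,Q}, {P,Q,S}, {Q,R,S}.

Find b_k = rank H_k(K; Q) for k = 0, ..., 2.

b_0 = 1, b_1 = 0, b_2 = 1.

K has 4 vertices, 6 edges, 4 triangles.
rank ∂_0 = 0, rank ∂_1 = 3 ⇒ b_0 = 4 − 0 − 3 = 1; all invariant factors of ∂_1 are 1 so no torsion. So H_0 = Z.
rank ∂_1 = 3, rank ∂_2 = 3 ⇒ b_1 = 6 − 3 − 3 = 0; all invariant factors of ∂_2 are 1 so no torsion. So H_1 = 0.
rank ∂_2 = 3, rank ∂_3 = 0 ⇒ b_2 = 4 − 3 − 0 = 1. So H_2 = Z.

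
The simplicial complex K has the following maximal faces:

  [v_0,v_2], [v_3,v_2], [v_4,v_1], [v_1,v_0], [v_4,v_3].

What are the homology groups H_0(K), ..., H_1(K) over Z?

Order the vertices as v_0 < v_1 < v_2 < v_3 < v_4. Listing each simplex with vertices in this order, K has dimension 1 with simplices:

  0-simplices (5): [v_0], [v_1], [v_2], [v_3], [v_4]
  1-simplices (5): [v_0,v_1], [v_0,v_2], [v_1,v_4], [v_2,v_3], [v_3,v_4]

Hence C_0 ≅ Z^5, C_1 ≅ Z^5.

∂_1: C_1 → C_0 is given by ∂[p,q] = [q] − [p].
The resulting 5×5 matrix has rank 4, and its Smith normal form has invariant factors (1,1,1,1).

From H_k ≅ ker(∂_k) / im(∂_{k+1}) we obtain:

  H_0: rank C_0 − rank ∂_1 = 5 − 4 = 1, and the invariant factors of ∂_1 are all 1, so H_0 ≅ Z.
  H_1: rank ker ∂_1 − rank ∂_2 = (5 − 4) − 0 = 1, and there is no ∂_2, so H_1 ≅ Z.

As a check, the Euler characteristic is 5 − 5 = 0, which agrees with 1 − 1 = 0.

H_0 = Z,  H_1 = Z.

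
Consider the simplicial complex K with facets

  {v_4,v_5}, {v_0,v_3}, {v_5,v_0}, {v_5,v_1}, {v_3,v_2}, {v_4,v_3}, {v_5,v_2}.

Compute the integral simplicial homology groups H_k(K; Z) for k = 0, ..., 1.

Take the total order v_0 < v_1 < v_2 < v_3 < v_4 < v_5 on the vertex set. Then K (dimension 1) consists of the simplices:

  0-simplices (6): [v_0], [v_1], [v_2], [v_3], [v_4], [v_5]
  1-simplices (7): [v_0,v_3], [v_0,v_5], [v_1,v_5], [v_2,v_3], [v_2,v_5], [v_3,v_4], [v_4,v_5]

so the chain groups are C_0 ≅ Z^6, C_1 ≅ Z^7.

Boundary ∂_1: C_1 → C_0 sends each edge [p,q] (with p < q) to q − p. For instance
  ∂[v_3,v_4] = [v_4] − [v_3].
As a 6×7 matrix over Z this has rank 5, with invariant factors (1,1,1,1,1).

From H_k ≅ ker(∂_k) / im(∂_{k+1}) we obtain:

  H_0: rank C_0 − rank ∂_1 = 6 − 5 = 1, and the invariant factors of ∂_1 are all 1, so H_0 = Z.
  H_1: rank ker ∂_1 − rank ∂_2 = (7 − 5) − 0 = 2, and there is no ∂_2, so H_1 = Z^2.

As a check, the Euler characteristic is 6 − 7 = -1, which agrees with 1 − 2 = -1.

H_0 ≅ Z,  H_1 ≅ Z^2.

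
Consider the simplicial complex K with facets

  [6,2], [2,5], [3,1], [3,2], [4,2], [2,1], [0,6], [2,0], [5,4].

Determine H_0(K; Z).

H_0 ≅ Z.

Order the vertices as 0 < 1 < 2 < 3 < 4 < 5 < 6. Listing each simplex with vertices in this order, K has dimension 1 with simplices:

  0-simplices (7): [0], [1], [2], [3], [4], [5], [6]
  1-simplices (9): [0,2], [0,6], [1,2], [1,3], [2,3], [2,4], [2,5], [2,6], [4,5]

so the chain groups are C_0 ≅ Z^7, C_1 ≅ Z^9.

Boundary ∂_1: C_1 → C_0 maps an edge to its endpoints' difference, ∂[p,q] = q − p.
The resulting 7×9 matrix has rank 6, and its Smith normal form has invariant factors (1,1,1,1,1,1).

Computing H_k = (kernel of ∂_k) / (image of ∂_{k+1}):

  H_0: rank C_0 − rank ∂_1 = 7 − 6 = 1, and the invariant factors of ∂_1 are all 1, so H_0 ≅ Z.

(K is a triangulation of a wedge of 3 circles.)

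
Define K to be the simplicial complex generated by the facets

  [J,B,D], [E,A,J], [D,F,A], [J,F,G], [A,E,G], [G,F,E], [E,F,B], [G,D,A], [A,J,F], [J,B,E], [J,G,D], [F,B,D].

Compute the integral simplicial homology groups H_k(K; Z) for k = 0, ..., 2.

H_0 = Z,  H_1 = Z/2,  H_2 = 0.

K has 7 vertices, 18 edges, 12 triangles.
rank ∂_0 = 0, rank ∂_1 = 6 ⇒ b_0 = 7 − 0 − 6 = 1; all invariant factors of ∂_1 are 1 so no torsion. So H_0 = Z.
rank ∂_1 = 6, rank ∂_2 = 12 ⇒ b_1 = 18 − 6 − 12 = 0; ∂_2 has invariant factor(s) [2] giving torsion. So H_1 = Z/2.
rank ∂_2 = 12, rank ∂_3 = 0 ⇒ b_2 = 12 − 12 − 0 = 0. So H_2 = 0.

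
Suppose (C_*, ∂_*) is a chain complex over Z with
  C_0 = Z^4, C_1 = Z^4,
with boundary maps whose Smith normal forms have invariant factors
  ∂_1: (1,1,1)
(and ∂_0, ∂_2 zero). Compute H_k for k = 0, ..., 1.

H_0 = Z,  H_1 = Z.

H_0: b_0 = 4 − 0 − 3 = 1; torsion from ∂_1 factors > 1: none. So H_0 = Z.
H_1: b_1 = 4 − 3 − 0 = 1; torsion from ∂_2 factors > 1: none. So H_1 = Z.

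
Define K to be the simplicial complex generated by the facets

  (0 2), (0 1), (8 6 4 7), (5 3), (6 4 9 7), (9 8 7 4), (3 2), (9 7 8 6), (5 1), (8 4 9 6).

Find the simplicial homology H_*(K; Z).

H_0 ≅ Z^2,  H_1 ≅ Z,  H_2 = 0,  H_3 ≅ Z.

Take the total order 0 < 1 < 2 < 3 < 4 < 5 < 6 < 7 < 8 < 9 on the vertex set. Then K (dimension 3) consists of the simplices:

  0-simplices (10): [0], [1], [2], [3], [4], [5], [6], [7], [8], [9]
  1-simplices (15): [0,1], [0,2], [1,5], [2,3], [3,5], [4,6], [4,7], [4,8], [4,9], [6,7], [6,8], [6,9], [7,8], [7,9], [8,9]
  2-simplices (10): [4,6,7], [4,6,8], [4,6,9], [4,7,8], [4,7,9], [4,8,9], [6,7,8], [6,7,9], [6,8,9], [7,8,9]
  3-simplices (5): [4,6,7,8], [4,6,7,9], [4,6,8,9], [4,7,8,9], [6,7,8,9]

giving chain groups C_0 ≅ Z^10, C_1 ≅ Z^15, C_2 ≅ Z^10, C_3 ≅ Z^5.

The boundary map ∂_1: C_1 → C_0 sends each edge [p,q] (with p < q) to q − p.
As a 10×15 matrix over Z this has rank 8, with invariant factors (1,1,1,1,1,1,1,1).

Boundary ∂_2: C_2 → C_1 maps a triangle to the signed sum of its edges. For instance
  ∂[4,7,9] = [7,9] − [4,9] + [4,7],
  ∂[6,7,8] = [7,8] − [6,8] + [6,7].
As a 15×10 matrix over Z this has rank 6, with invariant factors (1,1,1,1,1,1).

Boundary ∂_3: C_3 → C_2 sends each 3-simplex σ to the alternating sum Σ_i (−1)^i (σ with its i-th vertex removed). For instance
  ∂[4,7,8,9] = [7,8,9] − [4,8,9] + [4,7,9] − [4,7,8],
  ∂[6,7,8,9] = [7,8,9] − [6,8,9] + [6,7,9] − [6,7,8].
The resulting 10×5 matrix has rank 4, and its Smith normal form has invariant factors (1,1,1,1).

Reading off H_k = ker ∂_k / im ∂_{k+1}:

  H_0: rank C_0 − rank ∂_1 = 10 − 8 = 2, and the invariant factors of ∂_1 are all 1, so H_0 = Z^2.
  H_1: rank ker ∂_1 − rank ∂_2 = (15 − 8) − 6 = 1, and the invariant factors of ∂_2 are all 1, so H_1 = Z.
  H_2: rank ker ∂_2 − rank ∂_3 = (10 − 6) − 4 = 0, and the invariant factors of ∂_3 are all 1, so H_2 = 0.
  H_3: rank ker ∂_3 − rank ∂_4 = (5 − 4) − 0 = 1, and there is no ∂_4, so H_3 = Z.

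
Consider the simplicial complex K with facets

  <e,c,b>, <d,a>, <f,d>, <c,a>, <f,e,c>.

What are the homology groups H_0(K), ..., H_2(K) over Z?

H_0 ≅ Z,  H_1 ≅ Z,  H_2 = 0.

Fix the vertex order a < b < c < d < e < f and write every simplex with vertices in increasing order. Then dim K = 2 and the simplices of K are:

  0-simplices (6): a, b, c, d, e, f
  1-simplices (8): ac, ad, bc, be, ce, cf, df, ef
  2-simplices (2): bce, cef

giving chain groups C_0 ≅ Z^6, C_1 ≅ Z^8, C_2 ≅ Z^2.

∂_1: C_1 → C_0 sends each edge [p,q] (with p < q) to q − p. For instance
  ∂be = e − b.
The 6×8 boundary matrix has rank 5 and Smith normal form diag(1,1,1,1,1).

The boundary map ∂_2: C_2 → C_1 sends each 2-simplex [p,q,r] to [q,r] − [p,r] + [p,q]. For instance
  ∂bce = ce − be + bc,
  ∂cef = ef − cf + ce.
This gives a 8×2 integer matrix of rank 2; reducing to Smith normal form yields diagonal entries (1,1).

Computing H_k = (kernel of ∂_k) / (image of ∂_{k+1}):

  H_0: rank C_0 − rank ∂_1 = 6 − 5 = 1, and the invariant factors of ∂_1 are all 1, so H_0 = Z.
  H_1: rank ker ∂_1 − rank ∂_2 = (8 − 5) − 2 = 1, and the invariant factors of ∂_2 are all 1, so H_1 = Z.
  H_2: rank ker ∂_2 − rank ∂_3 = (2 − 2) − 0 = 0, and there is no ∂_3, so H_2 = 0.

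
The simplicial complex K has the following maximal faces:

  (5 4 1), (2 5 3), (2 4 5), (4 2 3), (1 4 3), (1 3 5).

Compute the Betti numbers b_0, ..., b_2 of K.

We work with the vertex ordering 1 < 2 < 3 < 4 < 5. The simplices of K, each written with vertices in increasing order, are:

  0-simplices (5): [1], [2], [3], [4], [5]
  1-simplices (9): [1,3], [1,4], [1,5], [2,3], [2,4], [2,5], [3,4], [3,5], [4,5]
  2-simplices (6): [1,3,4], [1,3,5], [1,4,5], [2,3,4], [2,3,5], [2,4,5]

so the chain groups are C_0 ≅ Z^5, C_1 ≅ Z^9, C_2 ≅ Z^6.

The boundary map ∂_1: C_1 → C_0 is given by ∂[p,q] = [q] − [p].
As a 5×9 matrix over Z this has rank 4, with invariant factors (1,1,1,1).

∂_2: C_2 → C_1 maps a triangle to the signed sum of its edges. For instance
  ∂[1,3,4] = [3,4] − [1,4] + [1,3],
  ∂[2,3,4] = [3,4] − [2,4] + [2,3].
The resulting 9×6 matrix has rank 5, and its Smith normal form has invariant factors (1,1,1,1,1).

From H_k ≅ ker(∂_k) / im(∂_{k+1}) we obtain:

  H_0: rank C_0 − rank ∂_1 = 5 − 4 = 1, and the invariant factors of ∂_1 are all 1, so H_0 ≅ Z.
  H_1: rank ker ∂_1 − rank ∂_2 = (9 − 4) − 5 = 0, and the invariant factors of ∂_2 are all 1, so H_1 ≅ 0.
  H_2: rank ker ∂_2 − rank ∂_3 = (6 − 5) − 0 = 1, and there is no ∂_3, so H_2 ≅ Z.

Hence the Betti numbers are b_0 = 1, b_1 = 0, b_2 = 1.

b_0 = 1, b_1 = 0, b_2 = 1.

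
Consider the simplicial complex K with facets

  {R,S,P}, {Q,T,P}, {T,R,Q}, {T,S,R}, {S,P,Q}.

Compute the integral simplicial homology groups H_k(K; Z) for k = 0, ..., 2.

We work with the vertex ordering P < Q < R < S < T. The simplices of K, each written with vertices in increasing order, are:

  0-simplices (5): P, Q, R, S, T
  1-simplices (10): PQ, PR, PS, PT, QR, QS, QT, RS, RT, ST
  2-simplices (5): PQS, PQT, PRS, QRT, RST

Hence C_0 ≅ Z^5, C_1 ≅ Z^10, C_2 ≅ Z^5.

∂_1: C_1 → C_0 sends each edge [p,q] (with p < q) to q − p. For instance
  ∂ST = T − S.
This gives a 5×10 integer matrix of rank 4; reducing to Smith normal form yields diagonal entries (1,1,1,1).

∂_2: C_2 → C_1 maps a triangle to the signed sum of its edges. For instance
  ∂QRT = RT − QT + QR,
  ∂PRS = RS − PS + PR.
The 10×5 boundary matrix has rank 5 and Smith normal form diag(1,1,1,1,1).

Reading off H_k = ker ∂_k / im ∂_{k+1}:

  H_0: rank C_0 − rank ∂_1 = 5 − 4 = 1, and the invariant factors of ∂_1 are all 1, so H_0 = Z.
  H_1: rank ker ∂_1 − rank ∂_2 = (10 − 4) − 5 = 1, and the invariant factors of ∂_2 are all 1, so H_1 = Z.
  H_2: rank ker ∂_2 − rank ∂_3 = (5 − 5) − 0 = 0, and there is no ∂_3, so H_2 = 0.

As a check, the Euler characteristic is 5 − 10 + 5 = 0, which agrees with 1 − 1 + 0 = 0.

H_0 ≅ Z,  H_1 ≅ Z,  H_2 = 0.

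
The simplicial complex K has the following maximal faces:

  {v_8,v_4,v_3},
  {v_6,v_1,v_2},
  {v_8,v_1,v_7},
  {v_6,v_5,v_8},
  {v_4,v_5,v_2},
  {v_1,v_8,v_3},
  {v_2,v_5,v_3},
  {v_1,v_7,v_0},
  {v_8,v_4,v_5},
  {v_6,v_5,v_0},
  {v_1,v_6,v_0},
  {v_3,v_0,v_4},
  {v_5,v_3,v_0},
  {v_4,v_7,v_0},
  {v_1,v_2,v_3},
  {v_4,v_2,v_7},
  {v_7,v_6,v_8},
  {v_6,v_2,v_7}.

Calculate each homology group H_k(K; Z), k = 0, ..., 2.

H_0 ≅ Z,  H_1 ≅ Z ⊕ Z/2,  H_2 = 0.

Order the vertices as v_0 < v_1 < v_2 < v_3 < v_4 < v_5 < v_6 < v_7 < v_8. Listing each simplex with vertices in this order, K has dimension 2 with simplices:

  0-simplices (9): [v_0], [v_1], [v_2], [v_3], [v_4], [v_5], [v_6], [v_7], [v_8]
  1-simplices (27): (27 of them)
  2-simplices (18): (18 of them)

Hence C_0 ≅ Z^9, C_1 ≅ Z^27, C_2 ≅ Z^18.

Boundary ∂_1: C_1 → C_0 is given by ∂[p,q] = [q] − [p].
The 9×27 boundary matrix has rank 8 and Smith normal form diag(1,1,1,1,1,1,1,1).

∂_2: C_2 → C_1 acts by ∂[p,q,r] = [q,r] − [p,r] + [p,q]. For instance
  ∂[v_1,v_2,v_3] = [v_2,v_3] − [v_1,v_3] + [v_1,v_2],
  ∂[v_0,v_4,v_7] = [v_4,v_7] − [v_0,v_7] + [v_0,v_4].
The 27×18 boundary matrix has rank 18 and Smith normal form diag(1,1,1,1,1,1,1,1,1,1,1,1,1,1,1,1,1,2).

From H_k ≅ ker(∂_k) / im(∂_{k+1}) we obtain:

  H_0: rank C_0 − rank ∂_1 = 9 − 8 = 1, and the invariant factors of ∂_1 are all 1, so H_0 = Z.
  H_1: rank ker ∂_1 − rank ∂_2 = (27 − 8) − 18 = 1, and ∂_2 has invariant factor 2 > 1, so H_1 = Z ⊕ Z/2.
  H_2: rank ker ∂_2 − rank ∂_3 = (18 − 18) − 0 = 0, and there is no ∂_3, so H_2 = 0.

(K is a triangulation of the Klein bottle.)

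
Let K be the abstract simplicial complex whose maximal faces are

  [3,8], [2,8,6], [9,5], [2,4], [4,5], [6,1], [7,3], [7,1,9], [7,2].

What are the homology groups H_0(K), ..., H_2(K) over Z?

H_0 ≅ Z,  H_1 ≅ Z^3,  H_2 = 0.

K has 9 vertices, 13 edges, 2 triangles.
rank ∂_0 = 0, rank ∂_1 = 8 ⇒ b_0 = 9 − 0 − 8 = 1; all invariant factors of ∂_1 are 1 so no torsion. So H_0 = Z.
rank ∂_1 = 8, rank ∂_2 = 2 ⇒ b_1 = 13 − 8 − 2 = 3; all invariant factors of ∂_2 are 1 so no torsion. So H_1 = Z^3.
rank ∂_2 = 2, rank ∂_3 = 0 ⇒ b_2 = 2 − 2 − 0 = 0. So H_2 = 0.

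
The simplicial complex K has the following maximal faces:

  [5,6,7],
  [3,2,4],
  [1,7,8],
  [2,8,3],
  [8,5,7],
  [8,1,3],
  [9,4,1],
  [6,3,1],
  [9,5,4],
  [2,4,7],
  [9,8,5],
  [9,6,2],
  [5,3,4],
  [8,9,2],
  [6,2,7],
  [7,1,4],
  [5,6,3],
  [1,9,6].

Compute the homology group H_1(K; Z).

H_1 = Z^2.

Take the total order 1 < 2 < 3 < 4 < 5 < 6 < 7 < 8 < 9 on the vertex set. Then K (dimension 2) consists of the simplices:

  0-simplices (9): [1], [2], [3], [4], [5], [6], [7], [8], [9]
  1-simplices (27): (27 of them)
  2-simplices (18): [1,3,6], [1,3,8], [1,4,7], [1,4,9], [1,6,9], [1,7,8], [2,3,4], [2,3,8], [2,4,7], [2,6,7], [2,6,9], [2,8,9], [3,4,5], [3,5,6], [4,5,9], [5,6,7], [5,7,8], [5,8,9]

giving chain groups C_0 ≅ Z^9, C_1 ≅ Z^27, C_2 ≅ Z^18.

The boundary map ∂_1: C_1 → C_0 is given by ∂[p,q] = [q] − [p].
The resulting 9×27 matrix has rank 8, and its Smith normal form has invariant factors (1,1,1,1,1,1,1,1).

∂_2: C_2 → C_1 acts by ∂[p,q,r] = [q,r] − [p,r] + [p,q]. For instance
  ∂[5,8,9] = [8,9] − [5,9] + [5,8],
  ∂[5,7,8] = [7,8] − [5,8] + [5,7].
As a 27×18 matrix over Z this has rank 17, with invariant factors (1,1,1,1,1,1,1,1,1,1,1,1,1,1,1,1,1).

Computing H_k = (kernel of ∂_k) / (image of ∂_{k+1}):

  H_1: rank ker ∂_1 − rank ∂_2 = (27 − 8) − 17 = 2, and the invariant factors of ∂_2 are all 1, so H_1 = Z^2.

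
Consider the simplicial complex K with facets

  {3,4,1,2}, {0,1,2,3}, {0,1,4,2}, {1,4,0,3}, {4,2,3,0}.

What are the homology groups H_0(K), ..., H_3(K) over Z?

H_0 ≅ Z,  H_1 = 0,  H_2 = 0,  H_3 ≅ Z.

Order the vertices as 0 < 1 < 2 < 3 < 4. Listing each simplex with vertices in this order, K has dimension 3 with simplices:

  0-simplices (5): [0], [1], [2], [3], [4]
  1-simplices (10): [0,1], [0,2], [0,3], [0,4], [1,2], [1,3], [1,4], [2,3], [2,4], [3,4]
  2-simplices (10): [0,1,2], [0,1,3], [0,1,4], [0,2,3], [0,2,4], [0,3,4], [1,2,3], [1,2,4], [1,3,4], [2,3,4]
  3-simplices (5): [0,1,2,3], [0,1,2,4], [0,1,3,4], [0,2,3,4], [1,2,3,4]

so the chain groups are C_0 ≅ Z^5, C_1 ≅ Z^10, C_2 ≅ Z^10, C_3 ≅ Z^5.

Boundary ∂_1: C_1 → C_0 maps an edge to its endpoints' difference, ∂[p,q] = q − p. For instance
  ∂[1,2] = [2] − [1].
The 5×10 boundary matrix has rank 4 and Smith normal form diag(1,1,1,1).

∂_2: C_2 → C_1 acts by ∂[p,q,r] = [q,r] − [p,r] + [p,q]. For instance
  ∂[0,1,3] = [1,3] − [0,3] + [0,1],
  ∂[2,3,4] = [3,4] − [2,4] + [2,3].
The 10×10 boundary matrix has rank 6 and Smith normal form diag(1,1,1,1,1,1).

∂_3: C_3 → C_2 sends each 3-simplex σ to the alternating sum Σ_i (−1)^i (σ with its i-th vertex removed). For instance
  ∂[1,2,3,4] = [2,3,4] − [1,3,4] + [1,2,4] − [1,2,3],
  ∂[0,1,2,4] = [1,2,4] − [0,2,4] + [0,1,4] − [0,1,2].
This gives a 10×5 integer matrix of rank 4; reducing to Smith normal form yields diagonal entries (1,1,1,1).

Now H_k = ker ∂_k / im ∂_{k+1}, so:

  H_0: rank C_0 − rank ∂_1 = 5 − 4 = 1, and the invariant factors of ∂_1 are all 1, so H_0 = Z.
  H_1: rank ker ∂_1 − rank ∂_2 = (10 − 4) − 6 = 0, and the invariant factors of ∂_2 are all 1, so H_1 = 0.
  H_2: rank ker ∂_2 − rank ∂_3 = (10 − 6) − 4 = 0, and the invariant factors of ∂_3 are all 1, so H_2 = 0.
  H_3: rank ker ∂_3 − rank ∂_4 = (5 − 4) − 0 = 1, and there is no ∂_4, so H_3 = Z.

(K is a triangulation of the 3-sphere S^3.)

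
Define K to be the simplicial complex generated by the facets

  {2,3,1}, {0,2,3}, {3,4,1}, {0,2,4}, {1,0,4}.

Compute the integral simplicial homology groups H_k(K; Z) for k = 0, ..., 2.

Take the total order 0 < 1 < 2 < 3 < 4 on the vertex set. Then K (dimension 2) consists of the simplices:

  0-simplices (5): [0], [1], [2], [3], [4]
  1-simplices (10): [0,1], [0,2], [0,3], [0,4], [1,2], [1,3], [1,4], [2,3], [2,4], [3,4]
  2-simplices (5): [0,1,4], [0,2,3], [0,2,4], [1,2,3], [1,3,4]

so the chain groups are C_0 ≅ Z^5, C_1 ≅ Z^10, C_2 ≅ Z^5.

Boundary ∂_1: C_1 → C_0 sends each edge [p,q] (with p < q) to q − p.
The 5×10 boundary matrix has rank 4 and Smith normal form diag(1,1,1,1).

The boundary map ∂_2: C_2 → C_1 acts by ∂[p,q,r] = [q,r] − [p,r] + [p,q]. For instance
  ∂[0,2,3] = [2,3] − [0,3] + [0,2],
  ∂[1,2,3] = [2,3] − [1,3] + [1,2].
As a 10×5 matrix over Z this has rank 5, with invariant factors (1,1,1,1,1).

Now H_k = ker ∂_k / im ∂_{k+1}, so:

  H_0: rank C_0 − rank ∂_1 = 5 − 4 = 1, and the invariant factors of ∂_1 are all 1, so H_0 ≅ Z.
  H_1: rank ker ∂_1 − rank ∂_2 = (10 − 4) − 5 = 1, and the invariant factors of ∂_2 are all 1, so H_1 ≅ Z.
  H_2: rank ker ∂_2 − rank ∂_3 = (5 − 5) − 0 = 0, and there is no ∂_3, so H_2 ≅ 0.

H_0 ≅ Z,  H_1 ≅ Z,  H_2 = 0.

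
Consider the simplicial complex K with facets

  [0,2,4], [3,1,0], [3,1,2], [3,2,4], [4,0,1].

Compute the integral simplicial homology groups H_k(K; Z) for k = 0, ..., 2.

Take the total order 0 < 1 < 2 < 3 < 4 on the vertex set. Then K (dimension 2) consists of the simplices:

  0-simplices (5): [0], [1], [2], [3], [4]
  1-simplices (10): [0,1], [0,2], [0,3], [0,4], [1,2], [1,3], [1,4], [2,3], [2,4], [3,4]
  2-simplices (5): [0,1,3], [0,1,4], [0,2,4], [1,2,3], [2,3,4]

Hence C_0 ≅ Z^5, C_1 ≅ Z^10, C_2 ≅ Z^5.

Boundary ∂_1: C_1 → C_0 is given by ∂[p,q] = [q] − [p]. For instance
  ∂[2,3] = [3] − [2].
The 5×10 boundary matrix has rank 4 and Smith normal form diag(1,1,1,1).

Boundary ∂_2: C_2 → C_1 acts by ∂[p,q,r] = [q,r] − [p,r] + [p,q]. For instance
  ∂[0,1,3] = [1,3] − [0,3] + [0,1],
  ∂[1,2,3] = [2,3] − [1,3] + [1,2].
As a 10×5 matrix over Z this has rank 5, with invariant factors (1,1,1,1,1).

From H_k ≅ ker(∂_k) / im(∂_{k+1}) we obtain:

  H_0: rank C_0 − rank ∂_1 = 5 − 4 = 1, and the invariant factors of ∂_1 are all 1, so H_0 ≅ Z.
  H_1: rank ker ∂_1 − rank ∂_2 = (10 − 4) − 5 = 1, and the invariant factors of ∂_2 are all 1, so H_1 ≅ Z.
  H_2: rank ker ∂_2 − rank ∂_3 = (5 − 5) − 0 = 0, and there is no ∂_3, so H_2 ≅ 0.

H_0 ≅ Z,  H_1 ≅ Z,  H_2 = 0.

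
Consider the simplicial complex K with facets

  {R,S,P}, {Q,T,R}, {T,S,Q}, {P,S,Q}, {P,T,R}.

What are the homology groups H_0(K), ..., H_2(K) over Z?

H_0 = Z,  H_1 = Z,  H_2 = 0.

Order the vertices as P < Q < R < S < T. Listing each simplex with vertices in this order, K has dimension 2 with simplices:

  0-simplices (5): P, Q, R, S, T
  1-simplices (10): PQ, PR, PS, PT, QR, QS, QT, RS, RT, ST
  2-simplices (5): PQS, PRS, PRT, QRT, QST

Hence C_0 ≅ Z^5, C_1 ≅ Z^10, C_2 ≅ Z^5.

Boundary ∂_1: C_1 → C_0 maps an edge to its endpoints' difference, ∂[p,q] = q − p. For instance
  ∂PR = R − P.
As a 5×10 matrix over Z this has rank 4, with invariant factors (1,1,1,1).

Boundary ∂_2: C_2 → C_1 acts by ∂[p,q,r] = [q,r] − [p,r] + [p,q]. For instance
  ∂QRT = RT − QT + QR,
  ∂PQS = QS − PS + PQ.
The resulting 10×5 matrix has rank 5, and its Smith normal form has invariant factors (1,1,1,1,1).

Computing H_k = (kernel of ∂_k) / (image of ∂_{k+1}):

  H_0: rank C_0 − rank ∂_1 = 5 − 4 = 1, and the invariant factors of ∂_1 are all 1, so H_0 ≅ Z.
  H_1: rank ker ∂_1 − rank ∂_2 = (10 − 4) − 5 = 1, and the invariant factors of ∂_2 are all 1, so H_1 ≅ Z.
  H_2: rank ker ∂_2 − rank ∂_3 = (5 − 5) − 0 = 0, and there is no ∂_3, so H_2 ≅ 0.

As a check, the Euler characteristic is 5 − 10 + 5 = 0, which agrees with 1 − 1 + 0 = 0.
(K is a triangulation of the Möbius band.)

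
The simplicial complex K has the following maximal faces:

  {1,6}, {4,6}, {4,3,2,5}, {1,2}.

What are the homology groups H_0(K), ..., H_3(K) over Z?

H_0 ≅ Z,  H_1 ≅ Z,  H_2 = 0,  H_3 = 0.

Take the total order 1 < 2 < 3 < 4 < 5 < 6 on the vertex set. Then K (dimension 3) consists of the simplices:

  0-simplices (6): [1], [2], [3], [4], [5], [6]
  1-simplices (9): [1,2], [1,6], [2,3], [2,4], [2,5], [3,4], [3,5], [4,5], [4,6]
  2-simplices (4): [2,3,4], [2,3,5], [2,4,5], [3,4,5]
  3-simplices (1): [2,3,4,5]

Hence C_0 ≅ Z^6, C_1 ≅ Z^9, C_2 ≅ Z^4, C_3 ≅ Z^1.

Boundary ∂_1: C_1 → C_0 is given by ∂[p,q] = [q] − [p]. For instance
  ∂[1,6] = [6] − [1].
As a 6×9 matrix over Z this has rank 5, with invariant factors (1,1,1,1,1).

The boundary map ∂_2: C_2 → C_1 acts by ∂[p,q,r] = [q,r] − [p,r] + [p,q]. For instance
  ∂[3,4,5] = [4,5] − [3,5] + [3,4],
  ∂[2,4,5] = [4,5] − [2,5] + [2,4].
As a 9×4 matrix over Z this has rank 3, with invariant factors (1,1,1).

The boundary map ∂_3: C_3 → C_2 sends each 3-simplex σ to the alternating sum Σ_i (−1)^i (σ with its i-th vertex removed). For instance
  ∂[2,3,4,5] = [3,4,5] − [2,4,5] + [2,3,5] − [2,3,4].
The resulting 4×1 matrix has rank 1, and its Smith normal form has invariant factors (1).

Reading off H_k = ker ∂_k / im ∂_{k+1}:

  H_0: rank C_0 − rank ∂_1 = 6 − 5 = 1, and the invariant factors of ∂_1 are all 1, so H_0 = Z.
  H_1: rank ker ∂_1 − rank ∂_2 = (9 − 5) − 3 = 1, and the invariant factors of ∂_2 are all 1, so H_1 = Z.
  H_2: rank ker ∂_2 − rank ∂_3 = (4 − 3) − 1 = 0, and the invariant factors of ∂_3 are all 1, so H_2 = 0.
  H_3: rank ker ∂_3 − rank ∂_4 = (1 − 1) − 0 = 0, and there is no ∂_4, so H_3 = 0.

As a check, the Euler characteristic is 6 − 9 + 4 − 1 = 0, which agrees with 1 − 1 + 0 − 0 = 0.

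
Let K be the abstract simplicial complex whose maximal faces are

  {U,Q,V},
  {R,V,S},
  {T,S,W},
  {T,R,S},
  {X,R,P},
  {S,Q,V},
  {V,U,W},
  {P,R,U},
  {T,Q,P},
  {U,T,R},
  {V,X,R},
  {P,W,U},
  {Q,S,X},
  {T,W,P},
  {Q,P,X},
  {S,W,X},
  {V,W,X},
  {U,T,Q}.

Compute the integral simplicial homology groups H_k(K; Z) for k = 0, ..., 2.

H_0 ≅ Z,  H_1 ≅ Z ⊕ Z/2Z,  H_2 = 0.

Order the vertices as P < Q < R < S < T < U < V < W < X. Listing each simplex with vertices in this order, K has dimension 2 with simplices:

  0-simplices (9): P, Q, R, S, T, U, V, W, X
  1-simplices (27): PQ, PR, PT, PU, PW, PX, QS, QT, QU, QV, QX, RS, RT, RU, RV, RX, ST, SV, SW, SX, TU, TW, UV, UW, VW, VX, WX
  2-simplices (18): PQT, PQX, PRU, PRX, PTW, PUW, QSV, QSX, QTU, QUV, RST, RSV, RTU, RVX, STW, SWX, UVW, VWX

giving chain groups C_0 ≅ Z^9, C_1 ≅ Z^27, C_2 ≅ Z^18.

The boundary map ∂_1: C_1 → C_0 is given by ∂[p,q] = [q] − [p].
The resulting 9×27 matrix has rank 8, and its Smith normal form has invariant factors (1,1,1,1,1,1,1,1).

∂_2: C_2 → C_1 acts by ∂[p,q,r] = [q,r] − [p,r] + [p,q]. For instance
  ∂VWX = WX − VX + VW,
  ∂PTW = TW − PW + PT.
The 27×18 boundary matrix has rank 18 and Smith normal form diag(1,1,1,1,1,1,1,1,1,1,1,1,1,1,1,1,1,2).

Reading off H_k = ker ∂_k / im ∂_{k+1}:

  H_0: rank C_0 − rank ∂_1 = 9 − 8 = 1, and the invariant factors of ∂_1 are all 1, so H_0 = Z.
  H_1: rank ker ∂_1 − rank ∂_2 = (27 − 8) − 18 = 1, and ∂_2 has invariant factor 2 > 1, so H_1 = Z ⊕ Z/2Z.
  H_2: rank ker ∂_2 − rank ∂_3 = (18 − 18) − 0 = 0, and there is no ∂_3, so H_2 = 0.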